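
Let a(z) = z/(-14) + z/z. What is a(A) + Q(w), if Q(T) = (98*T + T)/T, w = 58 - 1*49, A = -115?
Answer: 1515/14 ≈ 108.21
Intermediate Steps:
w = 9 (w = 58 - 49 = 9)
a(z) = 1 - z/14 (a(z) = z*(-1/14) + 1 = -z/14 + 1 = 1 - z/14)
Q(T) = 99 (Q(T) = (99*T)/T = 99)
a(A) + Q(w) = (1 - 1/14*(-115)) + 99 = (1 + 115/14) + 99 = 129/14 + 99 = 1515/14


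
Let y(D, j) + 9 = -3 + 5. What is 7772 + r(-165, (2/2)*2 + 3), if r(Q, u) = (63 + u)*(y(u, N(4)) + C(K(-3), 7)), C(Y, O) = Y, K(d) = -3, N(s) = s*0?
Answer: 7092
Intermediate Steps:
N(s) = 0
y(D, j) = -7 (y(D, j) = -9 + (-3 + 5) = -9 + 2 = -7)
r(Q, u) = -630 - 10*u (r(Q, u) = (63 + u)*(-7 - 3) = (63 + u)*(-10) = -630 - 10*u)
7772 + r(-165, (2/2)*2 + 3) = 7772 + (-630 - 10*((2/2)*2 + 3)) = 7772 + (-630 - 10*((2*(½))*2 + 3)) = 7772 + (-630 - 10*(1*2 + 3)) = 7772 + (-630 - 10*(2 + 3)) = 7772 + (-630 - 10*5) = 7772 + (-630 - 50) = 7772 - 680 = 7092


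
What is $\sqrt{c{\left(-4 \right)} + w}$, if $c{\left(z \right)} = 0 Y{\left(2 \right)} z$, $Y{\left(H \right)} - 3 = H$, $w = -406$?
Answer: $i \sqrt{406} \approx 20.149 i$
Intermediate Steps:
$Y{\left(H \right)} = 3 + H$
$c{\left(z \right)} = 0$ ($c{\left(z \right)} = 0 \left(3 + 2\right) z = 0 \cdot 5 z = 0 z = 0$)
$\sqrt{c{\left(-4 \right)} + w} = \sqrt{0 - 406} = \sqrt{-406} = i \sqrt{406}$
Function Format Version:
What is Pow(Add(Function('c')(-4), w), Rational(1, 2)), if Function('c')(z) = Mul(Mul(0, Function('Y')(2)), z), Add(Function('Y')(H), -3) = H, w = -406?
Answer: Mul(I, Pow(406, Rational(1, 2))) ≈ Mul(20.149, I)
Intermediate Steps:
Function('Y')(H) = Add(3, H)
Function('c')(z) = 0 (Function('c')(z) = Mul(Mul(0, Add(3, 2)), z) = Mul(Mul(0, 5), z) = Mul(0, z) = 0)
Pow(Add(Function('c')(-4), w), Rational(1, 2)) = Pow(Add(0, -406), Rational(1, 2)) = Pow(-406, Rational(1, 2)) = Mul(I, Pow(406, Rational(1, 2)))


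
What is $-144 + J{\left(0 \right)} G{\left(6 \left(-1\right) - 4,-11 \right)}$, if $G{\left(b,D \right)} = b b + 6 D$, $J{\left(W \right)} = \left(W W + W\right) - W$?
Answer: $-144$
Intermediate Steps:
$J{\left(W \right)} = W^{2}$ ($J{\left(W \right)} = \left(W^{2} + W\right) - W = \left(W + W^{2}\right) - W = W^{2}$)
$G{\left(b,D \right)} = b^{2} + 6 D$
$-144 + J{\left(0 \right)} G{\left(6 \left(-1\right) - 4,-11 \right)} = -144 + 0^{2} \left(\left(6 \left(-1\right) - 4\right)^{2} + 6 \left(-11\right)\right) = -144 + 0 \left(\left(-6 - 4\right)^{2} - 66\right) = -144 + 0 \left(\left(-10\right)^{2} - 66\right) = -144 + 0 \left(100 - 66\right) = -144 + 0 \cdot 34 = -144 + 0 = -144$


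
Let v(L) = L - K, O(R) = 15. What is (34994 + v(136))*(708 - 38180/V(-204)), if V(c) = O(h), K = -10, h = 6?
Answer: -193691680/3 ≈ -6.4564e+7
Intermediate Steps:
V(c) = 15
v(L) = 10 + L (v(L) = L - 1*(-10) = L + 10 = 10 + L)
(34994 + v(136))*(708 - 38180/V(-204)) = (34994 + (10 + 136))*(708 - 38180/15) = (34994 + 146)*(708 - 38180*1/15) = 35140*(708 - 7636/3) = 35140*(-5512/3) = -193691680/3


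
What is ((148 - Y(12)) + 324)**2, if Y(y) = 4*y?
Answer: 179776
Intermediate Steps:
((148 - Y(12)) + 324)**2 = ((148 - 4*12) + 324)**2 = ((148 - 1*48) + 324)**2 = ((148 - 48) + 324)**2 = (100 + 324)**2 = 424**2 = 179776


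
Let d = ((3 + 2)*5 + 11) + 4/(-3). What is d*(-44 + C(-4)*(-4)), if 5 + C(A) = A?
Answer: -832/3 ≈ -277.33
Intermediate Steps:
C(A) = -5 + A
d = 104/3 (d = (5*5 + 11) - 1/3*4 = (25 + 11) - 4/3 = 36 - 4/3 = 104/3 ≈ 34.667)
d*(-44 + C(-4)*(-4)) = 104*(-44 + (-5 - 4)*(-4))/3 = 104*(-44 - 9*(-4))/3 = 104*(-44 + 36)/3 = (104/3)*(-8) = -832/3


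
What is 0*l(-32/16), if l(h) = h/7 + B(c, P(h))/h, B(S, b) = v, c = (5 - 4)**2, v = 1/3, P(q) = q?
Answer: 0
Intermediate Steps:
v = 1/3 (v = 1*(1/3) = 1/3 ≈ 0.33333)
c = 1 (c = 1**2 = 1)
B(S, b) = 1/3
l(h) = 1/(3*h) + h/7 (l(h) = h/7 + 1/(3*h) = 1/(3*h) + h/7)
0*l(-32/16) = 0*(1/(3*((-32/16))) + (-32/16)/7) = 0*(1/(3*((-32*1/16))) + (-32*1/16)/7) = 0*((1/3)/(-2) + (1/7)*(-2)) = 0*((1/3)*(-1/2) - 2/7) = 0*(-1/6 - 2/7) = 0*(-19/42) = 0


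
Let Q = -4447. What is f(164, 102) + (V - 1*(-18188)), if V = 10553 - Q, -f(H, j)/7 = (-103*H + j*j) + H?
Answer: 77456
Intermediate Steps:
f(H, j) = -7*j² + 714*H (f(H, j) = -7*((-103*H + j*j) + H) = -7*((-103*H + j²) + H) = -7*((j² - 103*H) + H) = -7*(j² - 102*H) = -7*j² + 714*H)
V = 15000 (V = 10553 - 1*(-4447) = 10553 + 4447 = 15000)
f(164, 102) + (V - 1*(-18188)) = (-7*102² + 714*164) + (15000 - 1*(-18188)) = (-7*10404 + 117096) + (15000 + 18188) = (-72828 + 117096) + 33188 = 44268 + 33188 = 77456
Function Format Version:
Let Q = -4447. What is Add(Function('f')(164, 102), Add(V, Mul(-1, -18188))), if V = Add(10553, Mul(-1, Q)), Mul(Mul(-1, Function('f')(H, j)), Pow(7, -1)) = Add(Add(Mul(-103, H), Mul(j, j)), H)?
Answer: 77456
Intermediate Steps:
Function('f')(H, j) = Add(Mul(-7, Pow(j, 2)), Mul(714, H)) (Function('f')(H, j) = Mul(-7, Add(Add(Mul(-103, H), Mul(j, j)), H)) = Mul(-7, Add(Add(Mul(-103, H), Pow(j, 2)), H)) = Mul(-7, Add(Add(Pow(j, 2), Mul(-103, H)), H)) = Mul(-7, Add(Pow(j, 2), Mul(-102, H))) = Add(Mul(-7, Pow(j, 2)), Mul(714, H)))
V = 15000 (V = Add(10553, Mul(-1, -4447)) = Add(10553, 4447) = 15000)
Add(Function('f')(164, 102), Add(V, Mul(-1, -18188))) = Add(Add(Mul(-7, Pow(102, 2)), Mul(714, 164)), Add(15000, Mul(-1, -18188))) = Add(Add(Mul(-7, 10404), 117096), Add(15000, 18188)) = Add(Add(-72828, 117096), 33188) = Add(44268, 33188) = 77456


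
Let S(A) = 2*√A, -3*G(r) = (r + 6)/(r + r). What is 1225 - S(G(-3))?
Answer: 1225 - √6/3 ≈ 1224.2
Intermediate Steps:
G(r) = -(6 + r)/(6*r) (G(r) = -(r + 6)/(3*(r + r)) = -(6 + r)/(3*(2*r)) = -(6 + r)*1/(2*r)/3 = -(6 + r)/(6*r))
1225 - S(G(-3)) = 1225 - 2*√((⅙)*(-6 - 1*(-3))/(-3)) = 1225 - 2*√((⅙)*(-⅓)*(-6 + 3)) = 1225 - 2*√((⅙)*(-⅓)*(-3)) = 1225 - 2*√(⅙) = 1225 - 2*√6/6 = 1225 - √6/3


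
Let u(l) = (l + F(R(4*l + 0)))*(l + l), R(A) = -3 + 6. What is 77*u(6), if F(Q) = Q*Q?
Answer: 13860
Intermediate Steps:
R(A) = 3
F(Q) = Q**2
u(l) = 2*l*(9 + l) (u(l) = (l + 3**2)*(l + l) = (l + 9)*(2*l) = (9 + l)*(2*l) = 2*l*(9 + l))
77*u(6) = 77*(2*6*(9 + 6)) = 77*(2*6*15) = 77*180 = 13860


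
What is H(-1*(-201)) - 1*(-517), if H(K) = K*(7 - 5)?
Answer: 919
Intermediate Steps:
H(K) = 2*K (H(K) = K*2 = 2*K)
H(-1*(-201)) - 1*(-517) = 2*(-1*(-201)) - 1*(-517) = 2*201 + 517 = 402 + 517 = 919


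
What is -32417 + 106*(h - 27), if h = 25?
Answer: -32629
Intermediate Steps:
-32417 + 106*(h - 27) = -32417 + 106*(25 - 27) = -32417 + 106*(-2) = -32417 - 212 = -32629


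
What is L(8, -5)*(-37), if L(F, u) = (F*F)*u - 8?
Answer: 12136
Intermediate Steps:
L(F, u) = -8 + u*F² (L(F, u) = F²*u - 8 = u*F² - 8 = -8 + u*F²)
L(8, -5)*(-37) = (-8 - 5*8²)*(-37) = (-8 - 5*64)*(-37) = (-8 - 320)*(-37) = -328*(-37) = 12136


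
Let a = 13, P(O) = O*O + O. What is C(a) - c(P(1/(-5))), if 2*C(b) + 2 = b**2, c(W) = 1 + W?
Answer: 4133/50 ≈ 82.660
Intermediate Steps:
P(O) = O + O**2 (P(O) = O**2 + O = O + O**2)
C(b) = -1 + b**2/2
C(a) - c(P(1/(-5))) = (-1 + (1/2)*13**2) - (1 + (1 + 1/(-5))/(-5)) = (-1 + (1/2)*169) - (1 - (1 - 1/5)/5) = (-1 + 169/2) - (1 - 1/5*4/5) = 167/2 - (1 - 4/25) = 167/2 - 1*21/25 = 167/2 - 21/25 = 4133/50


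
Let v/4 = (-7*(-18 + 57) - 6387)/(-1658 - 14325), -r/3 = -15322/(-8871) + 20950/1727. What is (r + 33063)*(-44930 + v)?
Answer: -121092735541293814150/81621009437 ≈ -1.4836e+9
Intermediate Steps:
r = -212308544/5106739 (r = -3*(-15322/(-8871) + 20950/1727) = -3*(-15322*(-1/8871) + 20950*(1/1727)) = -3*(15322/8871 + 20950/1727) = -3*212308544/15320217 = -212308544/5106739 ≈ -41.574)
v = 26640/15983 (v = 4*((-7*(-18 + 57) - 6387)/(-1658 - 14325)) = 4*((-7*39 - 6387)/(-15983)) = 4*((-273 - 6387)*(-1/15983)) = 4*(-6660*(-1/15983)) = 4*(6660/15983) = 26640/15983 ≈ 1.6668)
(r + 33063)*(-44930 + v) = (-212308544/5106739 + 33063)*(-44930 + 26640/15983) = (168631803013/5106739)*(-718089550/15983) = -121092735541293814150/81621009437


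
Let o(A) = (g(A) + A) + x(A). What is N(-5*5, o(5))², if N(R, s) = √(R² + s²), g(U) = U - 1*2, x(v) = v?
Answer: 794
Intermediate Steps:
g(U) = -2 + U (g(U) = U - 2 = -2 + U)
o(A) = -2 + 3*A (o(A) = ((-2 + A) + A) + A = (-2 + 2*A) + A = -2 + 3*A)
N(-5*5, o(5))² = (√((-5*5)² + (-2 + 3*5)²))² = (√((-25)² + (-2 + 15)²))² = (√(625 + 13²))² = (√(625 + 169))² = (√794)² = 794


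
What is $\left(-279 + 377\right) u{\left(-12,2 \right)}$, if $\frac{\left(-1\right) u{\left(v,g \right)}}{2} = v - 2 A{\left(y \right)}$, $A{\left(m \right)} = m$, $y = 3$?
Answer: $3528$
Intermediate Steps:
$u{\left(v,g \right)} = 12 - 2 v$ ($u{\left(v,g \right)} = - 2 \left(v - 6\right) = - 2 \left(-6 + v\right) = 12 - 2 v$)
$\left(-279 + 377\right) u{\left(-12,2 \right)} = \left(-279 + 377\right) \left(12 - -24\right) = 98 \left(12 + 24\right) = 98 \cdot 36 = 3528$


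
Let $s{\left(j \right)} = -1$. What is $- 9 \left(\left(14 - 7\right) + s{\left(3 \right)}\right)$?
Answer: $-54$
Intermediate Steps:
$- 9 \left(\left(14 - 7\right) + s{\left(3 \right)}\right) = - 9 \left(\left(14 - 7\right) - 1\right) = - 9 \left(7 - 1\right) = \left(-9\right) 6 = -54$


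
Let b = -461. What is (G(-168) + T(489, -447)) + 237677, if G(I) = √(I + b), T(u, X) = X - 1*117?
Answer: 237113 + I*√629 ≈ 2.3711e+5 + 25.08*I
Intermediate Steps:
T(u, X) = -117 + X (T(u, X) = X - 117 = -117 + X)
G(I) = √(-461 + I) (G(I) = √(I - 461) = √(-461 + I))
(G(-168) + T(489, -447)) + 237677 = (√(-461 - 168) + (-117 - 447)) + 237677 = (√(-629) - 564) + 237677 = (I*√629 - 564) + 237677 = (-564 + I*√629) + 237677 = 237113 + I*√629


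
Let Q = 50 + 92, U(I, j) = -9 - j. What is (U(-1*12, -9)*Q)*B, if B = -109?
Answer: 0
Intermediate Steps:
Q = 142
(U(-1*12, -9)*Q)*B = ((-9 - 1*(-9))*142)*(-109) = ((-9 + 9)*142)*(-109) = (0*142)*(-109) = 0*(-109) = 0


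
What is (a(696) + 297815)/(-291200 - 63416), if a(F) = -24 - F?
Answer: -297095/354616 ≈ -0.83779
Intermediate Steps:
(a(696) + 297815)/(-291200 - 63416) = ((-24 - 1*696) + 297815)/(-291200 - 63416) = ((-24 - 696) + 297815)/(-354616) = (-720 + 297815)*(-1/354616) = 297095*(-1/354616) = -297095/354616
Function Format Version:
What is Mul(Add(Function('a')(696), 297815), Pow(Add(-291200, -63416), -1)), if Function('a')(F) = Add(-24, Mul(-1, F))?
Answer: Rational(-297095, 354616) ≈ -0.83779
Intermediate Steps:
Mul(Add(Function('a')(696), 297815), Pow(Add(-291200, -63416), -1)) = Mul(Add(Add(-24, Mul(-1, 696)), 297815), Pow(Add(-291200, -63416), -1)) = Mul(Add(Add(-24, -696), 297815), Pow(-354616, -1)) = Mul(Add(-720, 297815), Rational(-1, 354616)) = Mul(297095, Rational(-1, 354616)) = Rational(-297095, 354616)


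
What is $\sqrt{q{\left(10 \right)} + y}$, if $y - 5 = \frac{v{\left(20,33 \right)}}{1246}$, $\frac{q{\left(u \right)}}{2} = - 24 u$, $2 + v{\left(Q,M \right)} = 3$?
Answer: $\frac{3 i \sqrt{81938206}}{1246} \approx 21.794 i$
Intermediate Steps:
$v{\left(Q,M \right)} = 1$ ($v{\left(Q,M \right)} = -2 + 3 = 1$)
$q{\left(u \right)} = - 48 u$ ($q{\left(u \right)} = 2 \left(- 24 u\right) = - 48 u$)
$y = \frac{6231}{1246}$ ($y = 5 + 1 \cdot \frac{1}{1246} = 5 + \frac{1}{1246} = \frac{6231}{1246} \approx 5.0008$)
$\sqrt{q{\left(10 \right)} + y} = \sqrt{\left(-48\right) 10 + \frac{6231}{1246}} = \sqrt{-480 + \frac{6231}{1246}} = \sqrt{- \frac{591849}{1246}} = \frac{3 i \sqrt{81938206}}{1246}$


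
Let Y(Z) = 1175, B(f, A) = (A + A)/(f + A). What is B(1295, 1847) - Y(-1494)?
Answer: -1844078/1571 ≈ -1173.8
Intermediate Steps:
B(f, A) = 2*A/(A + f) (B(f, A) = (2*A)/(A + f) = 2*A/(A + f))
B(1295, 1847) - Y(-1494) = 2*1847/(1847 + 1295) - 1*1175 = 2*1847/3142 - 1175 = 2*1847*(1/3142) - 1175 = 1847/1571 - 1175 = -1844078/1571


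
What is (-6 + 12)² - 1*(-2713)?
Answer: 2749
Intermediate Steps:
(-6 + 12)² - 1*(-2713) = 6² + 2713 = 36 + 2713 = 2749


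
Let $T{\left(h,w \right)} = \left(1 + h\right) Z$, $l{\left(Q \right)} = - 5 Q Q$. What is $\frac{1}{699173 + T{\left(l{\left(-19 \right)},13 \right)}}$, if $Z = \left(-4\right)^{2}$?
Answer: $\frac{1}{670309} \approx 1.4918 \cdot 10^{-6}$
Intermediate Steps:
$l{\left(Q \right)} = - 5 Q^{2}$
$Z = 16$
$T{\left(h,w \right)} = 16 + 16 h$ ($T{\left(h,w \right)} = \left(1 + h\right) 16 = 16 + 16 h$)
$\frac{1}{699173 + T{\left(l{\left(-19 \right)},13 \right)}} = \frac{1}{699173 + \left(16 + 16 \left(- 5 \left(-19\right)^{2}\right)\right)} = \frac{1}{699173 + \left(16 + 16 \left(\left(-5\right) 361\right)\right)} = \frac{1}{699173 + \left(16 + 16 \left(-1805\right)\right)} = \frac{1}{699173 + \left(16 - 28880\right)} = \frac{1}{699173 - 28864} = \frac{1}{670309}$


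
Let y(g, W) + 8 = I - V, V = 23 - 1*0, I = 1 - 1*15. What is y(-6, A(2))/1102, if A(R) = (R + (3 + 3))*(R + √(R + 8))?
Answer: -45/1102 ≈ -0.040835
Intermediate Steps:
I = -14 (I = 1 - 15 = -14)
V = 23 (V = 23 + 0 = 23)
A(R) = (6 + R)*(R + √(8 + R)) (A(R) = (R + 6)*(R + √(8 + R)) = (6 + R)*(R + √(8 + R)))
y(g, W) = -45 (y(g, W) = -8 + (-14 - 1*23) = -8 + (-14 - 23) = -8 - 37 = -45)
y(-6, A(2))/1102 = -45/1102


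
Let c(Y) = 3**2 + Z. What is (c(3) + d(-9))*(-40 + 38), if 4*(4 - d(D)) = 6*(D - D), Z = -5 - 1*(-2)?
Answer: -20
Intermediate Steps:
Z = -3 (Z = -5 + 2 = -3)
d(D) = 4 (d(D) = 4 - 3*(D - D)/2 = 4 - 3*0/2 = 4 - 1/4*0 = 4 + 0 = 4)
c(Y) = 6 (c(Y) = 3**2 - 3 = 9 - 3 = 6)
(c(3) + d(-9))*(-40 + 38) = (6 + 4)*(-40 + 38) = 10*(-2) = -20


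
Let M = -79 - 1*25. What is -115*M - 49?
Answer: 11911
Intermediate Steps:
M = -104 (M = -79 - 25 = -104)
-115*M - 49 = -115*(-104) - 49 = 11960 - 49 = 11911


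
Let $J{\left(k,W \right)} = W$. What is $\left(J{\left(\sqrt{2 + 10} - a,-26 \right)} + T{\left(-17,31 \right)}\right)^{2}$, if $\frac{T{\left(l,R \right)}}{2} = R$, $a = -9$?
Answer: $1296$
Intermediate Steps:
$T{\left(l,R \right)} = 2 R$
$\left(J{\left(\sqrt{2 + 10} - a,-26 \right)} + T{\left(-17,31 \right)}\right)^{2} = \left(-26 + 2 \cdot 31\right)^{2} = \left(-26 + 62\right)^{2} = 36^{2} = 1296$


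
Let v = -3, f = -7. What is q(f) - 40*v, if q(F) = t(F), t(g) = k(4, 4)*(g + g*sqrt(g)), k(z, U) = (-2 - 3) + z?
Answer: 127 + 7*I*sqrt(7) ≈ 127.0 + 18.52*I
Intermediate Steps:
k(z, U) = -5 + z
t(g) = -g - g**(3/2) (t(g) = (-5 + 4)*(g + g*sqrt(g)) = -(g + g**(3/2)) = -g - g**(3/2))
q(F) = -F - F**(3/2)
q(f) - 40*v = (-1*(-7) - (-7)**(3/2)) - 40*(-3) = (7 - (-7)*I*sqrt(7)) + 120 = (7 + 7*I*sqrt(7)) + 120 = 127 + 7*I*sqrt(7)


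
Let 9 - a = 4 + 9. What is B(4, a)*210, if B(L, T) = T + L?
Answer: 0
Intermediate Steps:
a = -4 (a = 9 - (4 + 9) = 9 - 1*13 = 9 - 13 = -4)
B(L, T) = L + T
B(4, a)*210 = (4 - 4)*210 = 0*210 = 0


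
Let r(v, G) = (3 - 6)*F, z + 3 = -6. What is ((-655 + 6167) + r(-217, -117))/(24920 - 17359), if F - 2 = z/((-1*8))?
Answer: 44021/60488 ≈ 0.72776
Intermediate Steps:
z = -9 (z = -3 - 6 = -9)
F = 25/8 (F = 2 - 9/((-1*8)) = 2 - 9/(-8) = 2 - 9*(-⅛) = 2 + 9/8 = 25/8 ≈ 3.1250)
r(v, G) = -75/8 (r(v, G) = (3 - 6)*(25/8) = -3*25/8 = -75/8)
((-655 + 6167) + r(-217, -117))/(24920 - 17359) = ((-655 + 6167) - 75/8)/(24920 - 17359) = (5512 - 75/8)/7561 = (44021/8)*(1/7561) = 44021/60488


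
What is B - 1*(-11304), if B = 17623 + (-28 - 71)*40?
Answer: 24967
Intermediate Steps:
B = 13663 (B = 17623 - 99*40 = 17623 - 3960 = 13663)
B - 1*(-11304) = 13663 - 1*(-11304) = 13663 + 11304 = 24967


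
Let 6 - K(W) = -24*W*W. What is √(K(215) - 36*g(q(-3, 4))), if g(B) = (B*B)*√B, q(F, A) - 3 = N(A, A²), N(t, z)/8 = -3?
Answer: √(1109406 - 15876*I*√21) ≈ 1053.8 - 34.518*I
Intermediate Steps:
N(t, z) = -24 (N(t, z) = 8*(-3) = -24)
q(F, A) = -21 (q(F, A) = 3 - 24 = -21)
g(B) = B^(5/2) (g(B) = B²*√B = B^(5/2))
K(W) = 6 + 24*W² (K(W) = 6 - (-24)*W*W = 6 - (-24)*W² = 6 + 24*W²)
√(K(215) - 36*g(q(-3, 4))) = √((6 + 24*215²) - 15876*I*√21) = √((6 + 24*46225) - 15876*I*√21) = √((6 + 1109400) - 15876*I*√21) = √(1109406 - 15876*I*√21)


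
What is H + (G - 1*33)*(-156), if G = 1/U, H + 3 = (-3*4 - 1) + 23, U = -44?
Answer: 56744/11 ≈ 5158.5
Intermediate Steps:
H = 7 (H = -3 + ((-3*4 - 1) + 23) = -3 + ((-12 - 1) + 23) = -3 + (-13 + 23) = -3 + 10 = 7)
G = -1/44 (G = 1/(-44) = -1/44 ≈ -0.022727)
H + (G - 1*33)*(-156) = 7 + (-1/44 - 1*33)*(-156) = 7 + (-1/44 - 33)*(-156) = 7 - 1453/44*(-156) = 7 + 56667/11 = 56744/11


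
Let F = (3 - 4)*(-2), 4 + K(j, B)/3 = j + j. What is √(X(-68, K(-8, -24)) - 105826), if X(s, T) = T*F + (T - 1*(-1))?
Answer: I*√106005 ≈ 325.58*I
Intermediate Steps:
K(j, B) = -12 + 6*j (K(j, B) = -12 + 3*(j + j) = -12 + 3*(2*j) = -12 + 6*j)
F = 2 (F = -1*(-2) = 2)
X(s, T) = 1 + 3*T (X(s, T) = T*2 + (T - 1*(-1)) = 2*T + (T + 1) = 2*T + (1 + T) = 1 + 3*T)
√(X(-68, K(-8, -24)) - 105826) = √((1 + 3*(-12 + 6*(-8))) - 105826) = √((1 + 3*(-12 - 48)) - 105826) = √((1 + 3*(-60)) - 105826) = √((1 - 180) - 105826) = √(-179 - 105826) = √(-106005) = I*√106005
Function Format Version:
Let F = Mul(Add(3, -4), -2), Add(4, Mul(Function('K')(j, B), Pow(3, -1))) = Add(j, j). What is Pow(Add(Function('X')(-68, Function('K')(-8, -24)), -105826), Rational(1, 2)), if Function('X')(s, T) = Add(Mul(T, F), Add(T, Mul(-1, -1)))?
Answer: Mul(I, Pow(106005, Rational(1, 2))) ≈ Mul(325.58, I)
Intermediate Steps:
Function('K')(j, B) = Add(-12, Mul(6, j)) (Function('K')(j, B) = Add(-12, Mul(3, Add(j, j))) = Add(-12, Mul(3, Mul(2, j))) = Add(-12, Mul(6, j)))
F = 2 (F = Mul(-1, -2) = 2)
Function('X')(s, T) = Add(1, Mul(3, T)) (Function('X')(s, T) = Add(Mul(T, 2), Add(T, Mul(-1, -1))) = Add(Mul(2, T), Add(T, 1)) = Add(Mul(2, T), Add(1, T)) = Add(1, Mul(3, T)))
Pow(Add(Function('X')(-68, Function('K')(-8, -24)), -105826), Rational(1, 2)) = Pow(Add(Add(1, Mul(3, Add(-12, Mul(6, -8)))), -105826), Rational(1, 2)) = Pow(Add(Add(1, Mul(3, Add(-12, -48))), -105826), Rational(1, 2)) = Pow(Add(Add(1, Mul(3, -60)), -105826), Rational(1, 2)) = Pow(Add(Add(1, -180), -105826), Rational(1, 2)) = Pow(Add(-179, -105826), Rational(1, 2)) = Pow(-106005, Rational(1, 2)) = Mul(I, Pow(106005, Rational(1, 2)))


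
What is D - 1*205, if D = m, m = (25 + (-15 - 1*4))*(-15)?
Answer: -295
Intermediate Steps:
m = -90 (m = (25 + (-15 - 4))*(-15) = (25 - 19)*(-15) = 6*(-15) = -90)
D = -90
D - 1*205 = -90 - 1*205 = -90 - 205 = -295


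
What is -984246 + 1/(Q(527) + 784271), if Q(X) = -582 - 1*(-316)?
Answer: -771653785229/784005 ≈ -9.8425e+5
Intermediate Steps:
Q(X) = -266 (Q(X) = -582 + 316 = -266)
-984246 + 1/(Q(527) + 784271) = -984246 + 1/(-266 + 784271) = -984246 + 1/784005 = -771653785229/784005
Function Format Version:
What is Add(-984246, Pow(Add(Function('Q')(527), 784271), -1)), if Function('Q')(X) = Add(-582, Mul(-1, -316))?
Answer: Rational(-771653785229, 784005) ≈ -9.8425e+5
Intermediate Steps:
Function('Q')(X) = -266 (Function('Q')(X) = Add(-582, 316) = -266)
Add(-984246, Pow(Add(Function('Q')(527), 784271), -1)) = Add(-984246, Pow(Add(-266, 784271), -1)) = Add(-984246, Pow(784005, -1)) = Add(-984246, Rational(1, 784005)) = Rational(-771653785229, 784005)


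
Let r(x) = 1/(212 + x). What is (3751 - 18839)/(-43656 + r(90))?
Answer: 4556576/13184111 ≈ 0.34561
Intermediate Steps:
(3751 - 18839)/(-43656 + r(90)) = (3751 - 18839)/(-43656 + 1/(212 + 90)) = -15088/(-43656 + 1/302) = -15088/(-13184111/302) = -15088*(-302/13184111) = 4556576/13184111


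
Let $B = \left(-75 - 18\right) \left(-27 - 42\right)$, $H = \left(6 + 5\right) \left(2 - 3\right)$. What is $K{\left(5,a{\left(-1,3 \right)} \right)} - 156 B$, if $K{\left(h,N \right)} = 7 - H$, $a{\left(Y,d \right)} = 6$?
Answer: $-1001034$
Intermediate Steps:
$H = -11$ ($H = 11 \left(-1\right) = -11$)
$K{\left(h,N \right)} = 18$ ($K{\left(h,N \right)} = 7 - -11 = 7 + 11 = 18$)
$B = 6417$ ($B = \left(-93\right) \left(-69\right) = 6417$)
$K{\left(5,a{\left(-1,3 \right)} \right)} - 156 B = 18 - 1001052 = -1001034$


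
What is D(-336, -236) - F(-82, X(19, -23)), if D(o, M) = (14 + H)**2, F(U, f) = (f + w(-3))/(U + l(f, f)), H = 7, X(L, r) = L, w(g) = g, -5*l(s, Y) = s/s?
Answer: 181331/411 ≈ 441.19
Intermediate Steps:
l(s, Y) = -1/5 (l(s, Y) = -s/(5*s) = -1/5*1 = -1/5)
F(U, f) = (-3 + f)/(-1/5 + U) (F(U, f) = (f - 3)/(U - 1/5) = (-3 + f)/(-1/5 + U))
D(o, M) = 441 (D(o, M) = (14 + 7)**2 = 21**2 = 441)
D(-336, -236) - F(-82, X(19, -23)) = 441 - 5*(-3 + 19)/(-1 + 5*(-82)) = 441 - 5*16/(-1 - 410) = 441 - 5*16/(-411) = 441 - 5*(-1)*16/411 = 441 - 1*(-80/411) = 441 + 80/411 = 181331/411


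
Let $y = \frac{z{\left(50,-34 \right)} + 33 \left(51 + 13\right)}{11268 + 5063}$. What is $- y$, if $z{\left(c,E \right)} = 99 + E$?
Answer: $- \frac{311}{2333} \approx -0.1333$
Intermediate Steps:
$y = \frac{311}{2333}$ ($y = \frac{\left(99 - 34\right) + 33 \left(51 + 13\right)}{11268 + 5063} = \frac{65 + 33 \cdot 64}{16331} = \left(65 + 2112\right) \frac{1}{16331} = 2177 \cdot \frac{1}{16331} = \frac{311}{2333} \approx 0.1333$)
$- y = \left(-1\right) \frac{311}{2333} = - \frac{311}{2333}$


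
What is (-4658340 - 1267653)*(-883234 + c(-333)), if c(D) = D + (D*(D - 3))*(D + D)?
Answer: 446825650043175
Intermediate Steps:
c(D) = D + 2*D²*(-3 + D) (c(D) = D + (D*(-3 + D))*(2*D) = D + 2*D²*(-3 + D))
(-4658340 - 1267653)*(-883234 + c(-333)) = (-4658340 - 1267653)*(-883234 - 333*(1 - 6*(-333) + 2*(-333)²)) = -5925993*(-883234 - 333*(1 + 1998 + 2*110889)) = -5925993*(-883234 - 333*(1 + 1998 + 221778)) = -5925993*(-883234 - 333*223777) = -5925993*(-883234 - 74517741) = -5925993*(-75400975) = 446825650043175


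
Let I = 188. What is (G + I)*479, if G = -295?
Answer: -51253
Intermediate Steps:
(G + I)*479 = (-295 + 188)*479 = -107*479 = -51253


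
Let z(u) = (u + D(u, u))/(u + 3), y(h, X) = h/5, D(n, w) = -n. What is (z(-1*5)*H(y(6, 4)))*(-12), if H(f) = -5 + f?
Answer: 0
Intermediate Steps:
y(h, X) = h/5 (y(h, X) = h*(⅕) = h/5)
z(u) = 0 (z(u) = (u - u)/(u + 3) = 0/(3 + u) = 0)
(z(-1*5)*H(y(6, 4)))*(-12) = (0*(-5 + (⅕)*6))*(-12) = (0*(-5 + 6/5))*(-12) = (0*(-19/5))*(-12) = 0*(-12) = 0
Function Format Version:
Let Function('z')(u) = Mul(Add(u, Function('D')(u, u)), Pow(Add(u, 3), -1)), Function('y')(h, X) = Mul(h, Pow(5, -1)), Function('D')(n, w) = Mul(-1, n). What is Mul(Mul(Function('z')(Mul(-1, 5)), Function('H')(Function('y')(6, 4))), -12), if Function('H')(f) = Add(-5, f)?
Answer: 0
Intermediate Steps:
Function('y')(h, X) = Mul(Rational(1, 5), h) (Function('y')(h, X) = Mul(h, Rational(1, 5)) = Mul(Rational(1, 5), h))
Function('z')(u) = 0 (Function('z')(u) = Mul(Add(u, Mul(-1, u)), Pow(Add(u, 3), -1)) = Mul(0, Pow(Add(3, u), -1)) = 0)
Mul(Mul(Function('z')(Mul(-1, 5)), Function('H')(Function('y')(6, 4))), -12) = Mul(Mul(0, Add(-5, Mul(Rational(1, 5), 6))), -12) = Mul(Mul(0, Add(-5, Rational(6, 5))), -12) = Mul(Mul(0, Rational(-19, 5)), -12) = Mul(0, -12) = 0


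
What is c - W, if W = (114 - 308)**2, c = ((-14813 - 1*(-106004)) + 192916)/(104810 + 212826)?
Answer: -11954264389/317636 ≈ -37635.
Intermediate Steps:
c = 284107/317636 (c = ((-14813 + 106004) + 192916)/317636 = (91191 + 192916)*(1/317636) = 284107*(1/317636) = 284107/317636 ≈ 0.89444)
W = 37636 (W = (-194)**2 = 37636)
c - W = 284107/317636 - 1*37636 = 284107/317636 - 37636 = -11954264389/317636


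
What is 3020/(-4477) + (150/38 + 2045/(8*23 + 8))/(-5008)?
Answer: -55411358315/81791136768 ≈ -0.67747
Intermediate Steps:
3020/(-4477) + (150/38 + 2045/(8*23 + 8))/(-5008) = 3020*(-1/4477) + (150*(1/38) + 2045/(184 + 8))*(-1/5008) = -3020/4477 + (75/19 + 2045/192)*(-1/5008) = -3020/4477 + (53255/3648)*(-1/5008) = -3020/4477 - 53255/18269184 = -55411358315/81791136768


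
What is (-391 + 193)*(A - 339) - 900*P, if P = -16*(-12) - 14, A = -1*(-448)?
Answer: -181782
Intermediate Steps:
A = 448
P = 178 (P = 192 - 14 = 178)
(-391 + 193)*(A - 339) - 900*P = (-391 + 193)*(448 - 339) - 900*178 = -198*109 - 160200 = -21582 - 160200 = -181782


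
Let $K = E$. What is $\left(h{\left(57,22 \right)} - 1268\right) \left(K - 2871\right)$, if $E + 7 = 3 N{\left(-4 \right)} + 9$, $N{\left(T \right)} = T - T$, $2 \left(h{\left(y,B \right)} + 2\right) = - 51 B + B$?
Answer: $5221580$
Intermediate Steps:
$h{\left(y,B \right)} = -2 - 25 B$ ($h{\left(y,B \right)} = -2 + \frac{- 51 B + B}{2} = -2 + \frac{\left(-50\right) B}{2} = -2 - 25 B$)
$N{\left(T \right)} = 0$
$E = 2$ ($E = -7 + \left(3 \cdot 0 + 9\right) = -7 + \left(0 + 9\right) = -7 + 9 = 2$)
$K = 2$
$\left(h{\left(57,22 \right)} - 1268\right) \left(K - 2871\right) = \left(\left(-2 - 550\right) - 1268\right) \left(2 - 2871\right) = \left(\left(-2 - 550\right) - 1268\right) \left(-2869\right) = \left(-552 - 1268\right) \left(-2869\right) = \left(-1820\right) \left(-2869\right) = 5221580$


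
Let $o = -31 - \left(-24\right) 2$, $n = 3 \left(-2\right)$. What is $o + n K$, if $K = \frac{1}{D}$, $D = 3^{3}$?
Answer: $\frac{151}{9} \approx 16.778$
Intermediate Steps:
$n = -6$
$D = 27$
$K = \frac{1}{27} \approx 0.037037$
$o = 17$ ($o = -31 - -48 = -31 + 48 = 17$)
$o + n K = 17 - \frac{2}{9} = \frac{151}{9}$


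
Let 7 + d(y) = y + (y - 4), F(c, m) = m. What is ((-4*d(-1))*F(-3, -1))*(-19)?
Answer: 988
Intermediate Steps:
d(y) = -11 + 2*y (d(y) = -7 + (y + (y - 4)) = -7 + (y + (-4 + y)) = -7 + (-4 + 2*y) = -11 + 2*y)
((-4*d(-1))*F(-3, -1))*(-19) = (-4*(-11 + 2*(-1))*(-1))*(-19) = (-4*(-11 - 2)*(-1))*(-19) = (-4*(-13)*(-1))*(-19) = (52*(-1))*(-19) = -52*(-19) = 988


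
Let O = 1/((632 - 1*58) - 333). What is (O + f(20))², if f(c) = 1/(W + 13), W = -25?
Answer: 52441/8363664 ≈ 0.0062701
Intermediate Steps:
f(c) = -1/12 (f(c) = 1/(-25 + 13) = 1/(-12) = -1/12)
O = 1/241 (O = 1/((632 - 58) - 333) = 1/(574 - 333) = 1/241 ≈ 0.0041494)
(O + f(20))² = (1/241 - 1/12)² = (-229/2892)² = 52441/8363664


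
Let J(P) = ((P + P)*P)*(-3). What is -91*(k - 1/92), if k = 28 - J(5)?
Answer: -1490125/92 ≈ -16197.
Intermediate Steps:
J(P) = -6*P² (J(P) = ((2*P)*P)*(-3) = (2*P²)*(-3) = -6*P²)
k = 178 (k = 28 - (-6)*5² = 28 - (-6)*25 = 28 - 1*(-150) = 28 + 150 = 178)
-91*(k - 1/92) = -91*(178 - 1/92) = -91*16375/92 = -1490125/92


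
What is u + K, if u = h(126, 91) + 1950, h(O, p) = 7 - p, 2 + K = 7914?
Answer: 9778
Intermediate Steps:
K = 7912 (K = -2 + 7914 = 7912)
u = 1866 (u = (7 - 1*91) + 1950 = (7 - 91) + 1950 = -84 + 1950 = 1866)
u + K = 1866 + 7912 = 9778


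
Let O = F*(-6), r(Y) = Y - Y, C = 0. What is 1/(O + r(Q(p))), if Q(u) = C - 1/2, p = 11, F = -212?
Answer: 1/1272 ≈ 0.00078616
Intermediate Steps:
Q(u) = -½ (Q(u) = 0 - 1/2 = 0 - 1*½ = 0 - ½ = -½)
r(Y) = 0
O = 1272 (O = -212*(-6) = 1272)
1/(O + r(Q(p))) = 1/(1272 + 0) = 1/1272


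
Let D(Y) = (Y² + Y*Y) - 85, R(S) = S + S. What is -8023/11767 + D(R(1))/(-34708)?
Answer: -277556225/408409036 ≈ -0.67960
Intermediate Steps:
R(S) = 2*S
D(Y) = -85 + 2*Y² (D(Y) = (Y² + Y²) - 85 = 2*Y² - 85 = -85 + 2*Y²)
-8023/11767 + D(R(1))/(-34708) = -8023/11767 + (-85 + 2*(2*1)²)/(-34708) = -8023*1/11767 + (-85 + 2*2²)*(-1/34708) = -8023/11767 + (-85 + 2*4)*(-1/34708) = -8023/11767 + (-85 + 8)*(-1/34708) = -8023/11767 - 77*(-1/34708) = -8023/11767 + 77/34708 = -277556225/408409036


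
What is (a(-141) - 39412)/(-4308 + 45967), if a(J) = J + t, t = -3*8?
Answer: -39577/41659 ≈ -0.95002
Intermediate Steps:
t = -24
a(J) = -24 + J (a(J) = J - 24 = -24 + J)
(a(-141) - 39412)/(-4308 + 45967) = ((-24 - 141) - 39412)/(-4308 + 45967) = (-165 - 39412)/41659 = -39577*1/41659 = -39577/41659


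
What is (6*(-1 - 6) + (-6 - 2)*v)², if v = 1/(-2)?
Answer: 1444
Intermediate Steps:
v = -½ ≈ -0.50000
(6*(-1 - 6) + (-6 - 2)*v)² = (6*(-1 - 6) + (-6 - 2)*(-½))² = (6*(-7) - 8*(-½))² = (-42 + 4)² = (-38)² = 1444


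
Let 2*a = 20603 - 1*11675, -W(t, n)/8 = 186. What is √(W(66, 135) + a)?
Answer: 4*√186 ≈ 54.553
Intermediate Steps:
W(t, n) = -1488 (W(t, n) = -8*186 = -1488)
a = 4464 (a = (20603 - 1*11675)/2 = (20603 - 11675)/2 = (½)*8928 = 4464)
√(W(66, 135) + a) = √(-1488 + 4464) = √2976 = 4*√186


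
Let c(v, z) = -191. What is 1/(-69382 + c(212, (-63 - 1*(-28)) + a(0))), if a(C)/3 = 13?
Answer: -1/69573 ≈ -1.4373e-5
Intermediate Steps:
a(C) = 39 (a(C) = 3*13 = 39)
1/(-69382 + c(212, (-63 - 1*(-28)) + a(0))) = 1/(-69382 - 191) = 1/(-69573) = -1/69573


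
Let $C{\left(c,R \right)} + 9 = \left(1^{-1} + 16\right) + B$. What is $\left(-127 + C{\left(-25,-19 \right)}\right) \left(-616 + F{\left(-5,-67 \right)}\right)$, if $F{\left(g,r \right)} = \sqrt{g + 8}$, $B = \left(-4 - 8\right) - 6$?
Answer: $84392 - 137 \sqrt{3} \approx 84155.0$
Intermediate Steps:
$B = -18$ ($B = -12 - 6 = -18$)
$C{\left(c,R \right)} = -10$ ($C{\left(c,R \right)} = -9 - \left(2 - 1\right) = -9 + \left(\left(1 + 16\right) - 18\right) = -9 + \left(17 - 18\right) = -9 - 1 = -10$)
$F{\left(g,r \right)} = \sqrt{8 + g}$
$\left(-127 + C{\left(-25,-19 \right)}\right) \left(-616 + F{\left(-5,-67 \right)}\right) = \left(-127 - 10\right) \left(-616 + \sqrt{8 - 5}\right) = - 137 \left(-616 + \sqrt{3}\right) = 84392 - 137 \sqrt{3}$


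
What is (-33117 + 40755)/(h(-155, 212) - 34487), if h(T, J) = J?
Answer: -2546/11425 ≈ -0.22284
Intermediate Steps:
(-33117 + 40755)/(h(-155, 212) - 34487) = (-33117 + 40755)/(212 - 34487) = 7638/(-34275) = 7638*(-1/34275) = -2546/11425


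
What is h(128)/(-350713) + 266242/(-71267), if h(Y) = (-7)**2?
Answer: -93378022629/24994263371 ≈ -3.7360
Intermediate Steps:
h(Y) = 49
h(128)/(-350713) + 266242/(-71267) = 49/(-350713) + 266242/(-71267) = 49*(-1/350713) + 266242*(-1/71267) = -49/350713 - 266242/71267 = -93378022629/24994263371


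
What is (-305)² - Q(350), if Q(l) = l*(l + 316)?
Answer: -140075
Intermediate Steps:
Q(l) = l*(316 + l)
(-305)² - Q(350) = (-305)² - 350*(316 + 350) = 93025 - 350*666 = 93025 - 1*233100 = 93025 - 233100 = -140075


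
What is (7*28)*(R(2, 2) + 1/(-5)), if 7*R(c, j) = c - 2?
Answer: -196/5 ≈ -39.200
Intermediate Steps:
R(c, j) = -2/7 + c/7 (R(c, j) = (c - 2)/7 = (-2 + c)/7 = -2/7 + c/7)
(7*28)*(R(2, 2) + 1/(-5)) = (7*28)*((-2/7 + (1/7)*2) + 1/(-5)) = 196*((-2/7 + 2/7) - 1/5) = 196*(0 - 1/5) = 196*(-1/5) = -196/5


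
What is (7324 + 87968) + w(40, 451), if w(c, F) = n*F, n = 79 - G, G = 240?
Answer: 22681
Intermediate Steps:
n = -161 (n = 79 - 1*240 = 79 - 240 = -161)
w(c, F) = -161*F
(7324 + 87968) + w(40, 451) = (7324 + 87968) - 161*451 = 95292 - 72611 = 22681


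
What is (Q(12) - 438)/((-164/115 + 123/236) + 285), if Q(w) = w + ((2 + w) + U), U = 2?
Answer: -11127400/7710341 ≈ -1.4432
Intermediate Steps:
Q(w) = 4 + 2*w (Q(w) = w + ((2 + w) + 2) = w + (4 + w) = 4 + 2*w)
(Q(12) - 438)/((-164/115 + 123/236) + 285) = ((4 + 2*12) - 438)/((-164/115 + 123/236) + 285) = ((4 + 24) - 438)/((-164*1/115 + 123*(1/236)) + 285) = (28 - 438)/((-164/115 + 123/236) + 285) = -410/(-24559/27140 + 285) = -410/7710341/27140 = -410*27140/7710341 = -11127400/7710341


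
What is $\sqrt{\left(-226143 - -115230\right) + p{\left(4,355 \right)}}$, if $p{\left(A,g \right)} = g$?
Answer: $i \sqrt{110558} \approx 332.5 i$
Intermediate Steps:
$\sqrt{\left(-226143 - -115230\right) + p{\left(4,355 \right)}} = \sqrt{\left(-226143 - -115230\right) + 355} = \sqrt{\left(-226143 + 115230\right) + 355} = \sqrt{-110913 + 355} = \sqrt{-110558} = i \sqrt{110558}$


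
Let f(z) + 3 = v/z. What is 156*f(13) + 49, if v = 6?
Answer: -347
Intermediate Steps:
f(z) = -3 + 6/z
156*f(13) + 49 = 156*(-3 + 6/13) + 49 = 156*(-33/13) + 49 = -396 + 49 = -347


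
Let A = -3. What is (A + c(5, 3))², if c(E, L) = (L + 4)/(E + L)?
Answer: 289/64 ≈ 4.5156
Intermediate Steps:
c(E, L) = (4 + L)/(E + L)
(A + c(5, 3))² = (-3 + (4 + 3)/(5 + 3))² = (-3 + 7/8)² = (-17/8)² = 289/64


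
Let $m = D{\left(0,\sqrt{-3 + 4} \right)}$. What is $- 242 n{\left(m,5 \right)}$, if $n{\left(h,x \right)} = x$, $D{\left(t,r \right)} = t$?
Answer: $-1210$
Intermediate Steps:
$m = 0$
$- 242 n{\left(m,5 \right)} = \left(-242\right) 5 = -1210$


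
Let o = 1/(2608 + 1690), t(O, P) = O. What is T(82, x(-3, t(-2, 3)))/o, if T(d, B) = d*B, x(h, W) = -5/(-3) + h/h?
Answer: 2819488/3 ≈ 9.3983e+5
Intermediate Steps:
x(h, W) = 8/3 (x(h, W) = -5*(-⅓) + 1 = 5/3 + 1 = 8/3)
o = 1/4298 ≈ 0.00023267
T(d, B) = B*d
T(82, x(-3, t(-2, 3)))/o = ((8/3)*82)/(1/4298) = (656/3)*4298 = 2819488/3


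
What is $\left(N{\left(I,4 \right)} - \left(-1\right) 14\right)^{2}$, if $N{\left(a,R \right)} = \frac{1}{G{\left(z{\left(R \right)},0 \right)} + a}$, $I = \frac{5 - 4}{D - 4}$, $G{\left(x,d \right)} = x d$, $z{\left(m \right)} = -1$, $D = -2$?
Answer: $64$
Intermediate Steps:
$G{\left(x,d \right)} = d x$
$I = - \frac{1}{6}$ ($I = \frac{5 - 4}{-2 - 4} = 1 \frac{1}{-6} = 1 \left(- \frac{1}{6}\right) = - \frac{1}{6} \approx -0.16667$)
$N{\left(a,R \right)} = \frac{1}{a}$ ($N{\left(a,R \right)} = \frac{1}{0 \left(-1\right) + a} = \frac{1}{0 + a} = \frac{1}{a}$)
$\left(N{\left(I,4 \right)} - \left(-1\right) 14\right)^{2} = \left(\frac{1}{- \frac{1}{6}} - \left(-1\right) 14\right)^{2} = \left(-6 - -14\right)^{2} = \left(-6 + 14\right)^{2} = 8^{2} = 64$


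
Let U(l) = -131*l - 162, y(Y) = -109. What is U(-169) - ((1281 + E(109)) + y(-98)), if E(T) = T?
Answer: 20696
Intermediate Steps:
U(l) = -162 - 131*l
U(-169) - ((1281 + E(109)) + y(-98)) = (-162 - 131*(-169)) - ((1281 + 109) - 109) = (-162 + 22139) - (1390 - 109) = 21977 - 1*1281 = 21977 - 1281 = 20696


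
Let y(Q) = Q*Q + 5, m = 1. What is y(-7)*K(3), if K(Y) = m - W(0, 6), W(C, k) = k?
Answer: -270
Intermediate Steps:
K(Y) = -5 (K(Y) = 1 - 1*6 = 1 - 6 = -5)
y(Q) = 5 + Q² (y(Q) = Q² + 5 = 5 + Q²)
y(-7)*K(3) = (5 + (-7)²)*(-5) = (5 + 49)*(-5) = 54*(-5) = -270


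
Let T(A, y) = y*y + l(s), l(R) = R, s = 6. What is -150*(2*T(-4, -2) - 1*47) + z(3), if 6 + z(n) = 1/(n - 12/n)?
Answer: 4043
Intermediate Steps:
z(n) = -6 + 1/(n - 12/n)
T(A, y) = 6 + y**2 (T(A, y) = y*y + 6 = y**2 + 6 = 6 + y**2)
-150*(2*T(-4, -2) - 1*47) + z(3) = -150*(2*(6 + (-2)**2) - 1*47) + (72 + 3 - 6*3**2)/(-12 + 3**2) = -150*(2*(6 + 4) - 47) + (72 + 3 - 6*9)/(-12 + 9) = -150*(2*10 - 47) + (72 + 3 - 54)/(-3) = -150*(20 - 47) - 1/3*21 = -150*(-27) - 7 = 4050 - 7 = 4043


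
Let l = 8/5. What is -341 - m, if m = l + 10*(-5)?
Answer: -1463/5 ≈ -292.60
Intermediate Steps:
l = 8/5 (l = 8*(⅕) = 8/5 ≈ 1.6000)
m = -242/5 (m = 8/5 + 10*(-5) = 8/5 - 50 = -242/5 ≈ -48.400)
-341 - m = -341 - 1*(-242/5) = -341 + 242/5 = -1463/5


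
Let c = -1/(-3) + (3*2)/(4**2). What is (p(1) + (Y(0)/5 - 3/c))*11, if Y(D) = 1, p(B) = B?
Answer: -2838/85 ≈ -33.388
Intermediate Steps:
c = 17/24 (c = -1*(-1/3) + 6/16 = 1/3 + 6*(1/16) = 1/3 + 3/8 = 17/24 ≈ 0.70833)
(p(1) + (Y(0)/5 - 3/c))*11 = (1 + (1/5 - 3/17/24))*11 = (1 + (1*(1/5) - 3*24/17))*11 = (1 + (1/5 - 72/17))*11 = (1 - 343/85)*11 = -258/85*11 = -2838/85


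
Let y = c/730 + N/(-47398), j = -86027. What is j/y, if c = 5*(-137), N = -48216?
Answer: -297658065458/273005 ≈ -1.0903e+6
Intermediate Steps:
c = -685
y = 273005/3460054 (y = -685/730 - 48216/(-47398) = -685*1/730 - 48216*(-1/47398) = -137/146 + 24108/23699 = 273005/3460054 ≈ 0.078902)
j/y = -86027/273005/3460054 = -86027*3460054/273005 = -297658065458/273005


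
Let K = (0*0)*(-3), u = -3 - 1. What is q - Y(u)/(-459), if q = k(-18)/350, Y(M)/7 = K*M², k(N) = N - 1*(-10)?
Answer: -4/175 ≈ -0.022857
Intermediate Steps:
u = -4
K = 0 (K = 0*(-3) = 0)
k(N) = 10 + N (k(N) = N + 10 = 10 + N)
Y(M) = 0 (Y(M) = 7*(0*M²) = 7*0 = 0)
q = -4/175 (q = (10 - 18)/350 = -8*1/350 = -4/175 ≈ -0.022857)
q - Y(u)/(-459) = -4/175 - 0/(-459) = -4/175 - 0*(-1)/459 = -4/175 - 1*0 = -4/175 + 0 = -4/175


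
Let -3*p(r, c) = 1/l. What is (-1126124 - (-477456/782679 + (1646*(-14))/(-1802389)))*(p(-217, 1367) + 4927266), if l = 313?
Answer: -2450013850287345940550620976/441546602301003 ≈ -5.5487e+12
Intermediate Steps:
p(r, c) = -1/939 (p(r, c) = -⅓/313 = -⅓*1/313 = -1/939)
(-1126124 - (-477456/782679 + (1646*(-14))/(-1802389)))*(p(-217, 1367) + 4927266) = (-1126124 - (-477456/782679 + (1646*(-14))/(-1802389)))*(-1/939 + 4927266) = (-1126124 - (-477456*1/782679 - 23044*(-1/1802389)))*(4626702773/939) = (-1126124 - (-159152/260893 + 23044/1802389))*(4626702773/939) = (-1126124 - 1*(-280841795836/470230673377))*(4626702773/939) = (-1126124 + 280841795836/470230673377)*(4626702773/939) = -529537765984204912/470230673377*4626702773/939 = -2450013850287345940550620976/441546602301003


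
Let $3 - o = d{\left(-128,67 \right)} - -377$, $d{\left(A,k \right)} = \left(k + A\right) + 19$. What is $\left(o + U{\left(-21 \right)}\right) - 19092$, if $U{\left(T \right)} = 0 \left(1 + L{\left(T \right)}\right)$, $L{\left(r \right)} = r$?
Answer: $-19424$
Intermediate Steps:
$d{\left(A,k \right)} = 19 + A + k$ ($d{\left(A,k \right)} = \left(A + k\right) + 19 = 19 + A + k$)
$o = -332$ ($o = 3 - \left(\left(19 - 128 + 67\right) - -377\right) = 3 - \left(-42 + 377\right) = 3 - 335 = -332$)
$U{\left(T \right)} = 0$ ($U{\left(T \right)} = 0 \left(1 + T\right) = 0$)
$\left(o + U{\left(-21 \right)}\right) - 19092 = \left(-332 + 0\right) - 19092 = -332 - 19092 = -19424$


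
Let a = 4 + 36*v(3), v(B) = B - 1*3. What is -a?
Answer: -4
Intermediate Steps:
v(B) = -3 + B (v(B) = B - 3 = -3 + B)
a = 4 (a = 4 + 36*(-3 + 3) = 4 + 36*0 = 4 + 0 = 4)
-a = -1*4 = -4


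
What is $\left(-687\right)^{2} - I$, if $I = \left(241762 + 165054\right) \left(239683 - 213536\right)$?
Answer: $-10636545983$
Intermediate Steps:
$I = 10637017952$ ($I = 406816 \cdot 26147 = 10637017952$)
$\left(-687\right)^{2} - I = \left(-687\right)^{2} - 10637017952 = 471969 - 10637017952 = -10636545983$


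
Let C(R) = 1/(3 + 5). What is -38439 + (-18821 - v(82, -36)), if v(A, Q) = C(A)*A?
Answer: -229081/4 ≈ -57270.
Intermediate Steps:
C(R) = 1/8
v(A, Q) = A/8
-38439 + (-18821 - v(82, -36)) = -38439 + (-18821 - 82/8) = -38439 + (-18821 - 1*41/4) = -38439 + (-18821 - 41/4) = -38439 - 75325/4 = -229081/4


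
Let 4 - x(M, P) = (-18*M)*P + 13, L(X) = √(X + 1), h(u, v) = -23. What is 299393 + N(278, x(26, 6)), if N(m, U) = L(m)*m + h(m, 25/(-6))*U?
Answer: 235016 + 834*√31 ≈ 2.3966e+5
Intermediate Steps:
L(X) = √(1 + X)
x(M, P) = -9 + 18*M*P (x(M, P) = 4 - ((-18*M)*P + 13) = 4 - (-18*M*P + 13) = 4 - (13 - 18*M*P) = 4 + (-13 + 18*M*P) = -9 + 18*M*P)
N(m, U) = -23*U + m*√(1 + m) (N(m, U) = √(1 + m)*m - 23*U = m*√(1 + m) - 23*U = -23*U + m*√(1 + m))
299393 + N(278, x(26, 6)) = 299393 + (-23*(-9 + 18*26*6) + 278*√(1 + 278)) = 299393 + (-23*(-9 + 2808) + 278*√279) = 299393 + (-23*2799 + 278*(3*√31)) = 299393 + (-64377 + 834*√31) = 235016 + 834*√31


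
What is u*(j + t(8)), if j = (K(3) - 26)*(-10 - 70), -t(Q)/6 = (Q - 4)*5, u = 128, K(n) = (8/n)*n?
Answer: 168960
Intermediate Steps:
K(n) = 8
t(Q) = 120 - 30*Q (t(Q) = -6*(Q - 4)*5 = -6*(-4 + Q)*5 = -6*(-20 + 5*Q) = 120 - 30*Q)
j = 1440 (j = (8 - 26)*(-10 - 70) = -18*(-80) = 1440)
u*(j + t(8)) = 128*(1440 + (120 - 30*8)) = 128*(1440 + (120 - 240)) = 128*(1440 - 120) = 128*1320 = 168960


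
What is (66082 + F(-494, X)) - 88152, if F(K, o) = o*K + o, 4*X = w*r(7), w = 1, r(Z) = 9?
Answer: -92717/4 ≈ -23179.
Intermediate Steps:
X = 9/4 (X = (1*9)/4 = (1/4)*9 = 9/4 ≈ 2.2500)
F(K, o) = o + K*o (F(K, o) = K*o + o = o + K*o)
(66082 + F(-494, X)) - 88152 = (66082 + 9*(1 - 494)/4) - 88152 = (66082 + (9/4)*(-493)) - 88152 = (66082 - 4437/4) - 88152 = 259891/4 - 88152 = -92717/4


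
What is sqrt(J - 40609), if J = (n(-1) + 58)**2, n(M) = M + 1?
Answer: I*sqrt(37245) ≈ 192.99*I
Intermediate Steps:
n(M) = 1 + M
J = 3364 (J = ((1 - 1) + 58)**2 = (0 + 58)**2 = 58**2 = 3364)
sqrt(J - 40609) = sqrt(3364 - 40609) = sqrt(-37245) = I*sqrt(37245)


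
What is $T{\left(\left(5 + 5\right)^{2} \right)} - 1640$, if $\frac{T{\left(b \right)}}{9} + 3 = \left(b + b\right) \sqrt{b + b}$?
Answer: $-1667 + 18000 \sqrt{2} \approx 23789.0$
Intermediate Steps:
$T{\left(b \right)} = -27 + 18 \sqrt{2} b^{\frac{3}{2}}$ ($T{\left(b \right)} = -27 + 9 \left(b + b\right) \sqrt{b + b} = -27 + 9 \cdot 2 b \sqrt{2 b} = -27 + 9 \cdot 2 b \sqrt{2} \sqrt{b} = -27 + 9 \cdot 2 \sqrt{2} b^{\frac{3}{2}} = -27 + 18 \sqrt{2} b^{\frac{3}{2}}$)
$T{\left(\left(5 + 5\right)^{2} \right)} - 1640 = \left(-27 + 18 \sqrt{2} \left(\left(5 + 5\right)^{2}\right)^{\frac{3}{2}}\right) - 1640 = \left(-27 + 18 \sqrt{2} \left(10^{2}\right)^{\frac{3}{2}}\right) - 1640 = \left(-27 + 18 \sqrt{2} \cdot 100^{\frac{3}{2}}\right) - 1640 = \left(-27 + 18 \sqrt{2} \cdot 1000\right) - 1640 = \left(-27 + 18000 \sqrt{2}\right) - 1640 = -1667 + 18000 \sqrt{2}$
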